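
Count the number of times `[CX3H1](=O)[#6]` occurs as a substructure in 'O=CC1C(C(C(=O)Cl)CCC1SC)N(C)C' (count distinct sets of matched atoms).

[CX3H1](=O)[#6] is the SMARTS for an aldehyde: an sp2 carbon with one H, double-bonded to O and single-bonded to carbon.
Exactly one fragment in the molecule meets all constraints, giving 1 match.

1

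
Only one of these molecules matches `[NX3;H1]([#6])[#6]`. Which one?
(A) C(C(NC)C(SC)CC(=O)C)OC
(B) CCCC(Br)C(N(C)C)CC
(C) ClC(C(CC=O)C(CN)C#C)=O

A

[NX3;H1]([#6])[#6] describes a trivalent nitrogen with one H, bonded to two carbons (a secondary amine).
(A) contains an N-methylamino group (-NHCH3), which satisfies every atom and bond constraint.
(B) has a dimethylamino group (-N(CH3)2) but the nitrogen has H0, not H1.
(C) has a primary amino group (-NH2) but the nitrogen has H2 and only one carbon neighbour.
So the answer is (A).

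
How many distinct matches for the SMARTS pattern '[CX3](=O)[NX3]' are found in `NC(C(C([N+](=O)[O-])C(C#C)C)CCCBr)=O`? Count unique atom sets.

[CX3](=O)[NX3] is the SMARTS for an amide: a carbonyl carbon bonded to a trivalent nitrogen.
Exactly one fragment in the molecule meets all constraints, giving 1 match.

1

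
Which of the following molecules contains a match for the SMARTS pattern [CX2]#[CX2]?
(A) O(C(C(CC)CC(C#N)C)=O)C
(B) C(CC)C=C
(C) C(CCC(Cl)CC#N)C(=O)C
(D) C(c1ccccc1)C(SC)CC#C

D

[CX2]#[CX2] describes a carbon-carbon triple bond (an alkyne).
(A) has a nitrile (-C#N) but the triple bond is C#N, not C#C.
(B) has a vinyl group (-CH=CH2) but the C=C is a double bond; both carbons are CX3, not CX2.
(C) has a nitrile (-C#N) but the triple bond is C#N, not C#C.
(D) contains an ethynyl group (-C#CH), which satisfies every atom and bond constraint.
So the answer is (D).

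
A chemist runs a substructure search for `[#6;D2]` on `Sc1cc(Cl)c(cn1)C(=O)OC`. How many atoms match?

2

The query [#6;D2] means: any carbon bonded to exactly two heavy atoms.
Check the 12 heavy atoms by environment: 1× n (aromatic, D2) → no; 3× c (aromatic, D3) → no; 2× c (aromatic, D2) → match; 1× S (D1) → no; 1× C (D3) → no; 1× O (D1) → no; 1× O (D2) → no; 1× C (D1) → no; 1× Cl (D1) → no.
That gives 2 matching atoms.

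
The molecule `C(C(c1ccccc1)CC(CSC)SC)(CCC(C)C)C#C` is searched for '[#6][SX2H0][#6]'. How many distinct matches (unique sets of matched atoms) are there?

[#6][SX2H0][#6] is the SMARTS for a thioether: an aliphatic sulfur bridging two carbons with no H on the sulfur.
The molecule carries 2 separate instances of a methylthio ether (-SCH3) meeting every constraint; each maps to a distinct set of atoms, giving 2 matches.

2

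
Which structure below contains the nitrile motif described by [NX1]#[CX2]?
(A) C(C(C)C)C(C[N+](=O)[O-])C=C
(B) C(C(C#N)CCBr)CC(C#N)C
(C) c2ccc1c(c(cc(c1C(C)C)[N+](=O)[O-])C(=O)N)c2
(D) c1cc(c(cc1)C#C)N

B

[NX1]#[CX2] describes a nitrogen triple-bonded to a two-connected carbon (a nitrile).
(A) has a nitro group (-[N+](=O)[O-]) but there is no C#N triple bond.
(B) contains a nitrile (-C#N), which satisfies every atom and bond constraint.
(C) has a nitro group (-[N+](=O)[O-]) but there is no C#N triple bond.
(D) has a primary amino group (-NH2) but the nitrogen is NX3 (three connections), not NX1 triple-bonded.
So the answer is (B).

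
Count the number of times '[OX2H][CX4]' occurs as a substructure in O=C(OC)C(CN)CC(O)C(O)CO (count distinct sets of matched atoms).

3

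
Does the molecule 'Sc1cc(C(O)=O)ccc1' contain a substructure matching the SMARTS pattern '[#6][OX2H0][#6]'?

No

The pattern [#6][OX2H0][#6] describes an aliphatic oxygen bridging two carbons with no H on the oxygen — an ether.
The closest candidate here is a carboxylic acid group (-C(=O)OH), but the -OH oxygen has H1; the =O is OX1, not OX2. No other fragment satisfies the full query, so there is no match.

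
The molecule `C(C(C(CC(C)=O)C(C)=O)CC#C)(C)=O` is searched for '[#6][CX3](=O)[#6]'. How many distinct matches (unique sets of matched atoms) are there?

3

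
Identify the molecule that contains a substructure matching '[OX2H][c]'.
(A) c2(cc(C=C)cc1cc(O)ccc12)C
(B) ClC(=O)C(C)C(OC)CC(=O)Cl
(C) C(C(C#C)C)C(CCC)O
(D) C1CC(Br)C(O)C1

A

[OX2H][c] describes a hydroxyl oxygen attached to an aromatic carbon (a phenol).
(A) contains a hydroxyl group (-OH), which satisfies every atom and bond constraint.
(B) has a methoxy ether (-OCH3) but the oxygen has H0, not H1.
(C) has a hydroxyl group (-OH) but the -OH is on an aliphatic carbon, not an aromatic c.
(D) has a hydroxyl group (-OH) but the -OH is on an aliphatic carbon, not an aromatic c.
So the answer is (A).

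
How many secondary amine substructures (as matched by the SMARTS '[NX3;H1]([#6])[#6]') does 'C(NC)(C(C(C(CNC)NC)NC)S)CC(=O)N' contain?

4

[NX3;H1]([#6])[#6] is the SMARTS for a secondary amine: a trivalent nitrogen with one H, bonded to two carbons.
The molecule carries 4 separate instances of an N-methylamino group (-NHCH3) meeting every constraint; each maps to a distinct set of atoms, giving 4 matches.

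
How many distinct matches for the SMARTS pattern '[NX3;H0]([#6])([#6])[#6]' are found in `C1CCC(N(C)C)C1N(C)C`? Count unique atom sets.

2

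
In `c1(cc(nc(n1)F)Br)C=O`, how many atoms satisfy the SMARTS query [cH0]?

3

The query [cH0] means: aromatic carbon with no attached hydrogen (substituted or ring-fusion).
Check the 10 heavy atoms by environment: 2× n (aromatic, H0) → no; 3× c (aromatic, H0) → match; 1× c (aromatic, H1) → no; 1× C (H1) → no; 1× O (H0) → no; 1× F (H0) → no; 1× Br (H0) → no.
That gives 3 matching atoms.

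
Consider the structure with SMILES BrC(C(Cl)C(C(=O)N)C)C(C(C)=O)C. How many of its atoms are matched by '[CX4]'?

7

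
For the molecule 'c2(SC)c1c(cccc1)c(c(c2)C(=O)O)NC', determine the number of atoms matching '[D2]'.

7

The query [D2] means: atom with exactly two heavy-atom neighbours.
Check the 17 heavy atoms by environment: 5× c (aromatic, D3) → no; 5× c (aromatic, D2) → match; 1× C (D3) → no; 2× O (D1) → no; 1× S (D2) → match; 2× C (D1) → no; 1× N (D2) → match.
Summing the matching environments: 5 + 1 + 1 = 7 matching atoms.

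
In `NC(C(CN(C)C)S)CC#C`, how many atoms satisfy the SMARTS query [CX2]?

2

The query [CX2] means: C with X2: aliphatic carbon with exactly 2 total connections.
Check the 11 heavy atoms by environment: 6× C (X4) → no; 1× S (X2) → no; 2× N (X3) → no; 2× C (X2) → match.
That gives 2 matching atoms.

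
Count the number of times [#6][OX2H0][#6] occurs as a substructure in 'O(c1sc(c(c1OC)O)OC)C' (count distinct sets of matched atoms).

3

[#6][OX2H0][#6] is the SMARTS for an ether: an aliphatic oxygen bridging two carbons with no H on the oxygen.
The molecule carries 3 separate instances of a methoxy ether (-OCH3) meeting every constraint; each maps to a distinct set of atoms, giving 3 matches.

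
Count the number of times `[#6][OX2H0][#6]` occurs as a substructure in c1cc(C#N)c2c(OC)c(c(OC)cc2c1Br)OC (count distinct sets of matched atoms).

3

[#6][OX2H0][#6] is the SMARTS for an ether: an aliphatic oxygen bridging two carbons with no H on the oxygen.
The molecule carries 3 separate instances of a methoxy ether (-OCH3) meeting every constraint; each maps to a distinct set of atoms, giving 3 matches.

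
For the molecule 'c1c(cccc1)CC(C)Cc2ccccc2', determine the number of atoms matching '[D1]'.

1

The query [D1] means: atom with exactly one heavy-atom neighbour (degree 1).
Check the 16 heavy atoms by environment: 2× C (D2) → no; 1× C (D3) → no; 2× c (aromatic, D3) → no; 10× c (aromatic, D2) → no; 1× C (D1) → match.
That gives 1 matching atom.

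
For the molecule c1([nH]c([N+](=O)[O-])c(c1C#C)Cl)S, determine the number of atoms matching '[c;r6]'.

0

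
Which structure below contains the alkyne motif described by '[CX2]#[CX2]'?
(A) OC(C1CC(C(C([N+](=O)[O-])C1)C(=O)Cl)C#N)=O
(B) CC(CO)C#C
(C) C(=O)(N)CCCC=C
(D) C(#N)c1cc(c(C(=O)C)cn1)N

[CX2]#[CX2] describes a carbon-carbon triple bond (an alkyne).
(A) has a nitrile (-C#N) but the triple bond is C#N, not C#C.
(B) contains an ethynyl group (-C#CH), which satisfies every atom and bond constraint.
(C) has a vinyl group (-CH=CH2) but the C=C is a double bond; both carbons are CX3, not CX2.
(D) has a nitrile (-C#N) but the triple bond is C#N, not C#C.
So the answer is (B).

B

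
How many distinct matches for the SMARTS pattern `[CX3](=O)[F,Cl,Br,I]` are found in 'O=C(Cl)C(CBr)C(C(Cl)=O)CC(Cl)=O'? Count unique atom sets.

[CX3](=O)[F,Cl,Br,I] is the SMARTS for an acyl halide: a carbonyl carbon bonded to a halogen.
The molecule carries 3 separate instances of an acyl chloride (-C(=O)Cl) meeting every constraint; each maps to a distinct set of atoms, giving 3 matches.

3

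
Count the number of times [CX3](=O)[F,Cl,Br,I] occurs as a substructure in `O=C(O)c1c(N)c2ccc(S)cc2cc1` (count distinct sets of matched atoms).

0

[CX3](=O)[F,Cl,Br,I] is the SMARTS for an acyl halide: a carbonyl carbon bonded to a halogen.
The molecule has a carboxylic acid group (-C(=O)OH), but the carbonyl is bonded to -OH, not to a halogen; nothing else fits, so there are 0 matches.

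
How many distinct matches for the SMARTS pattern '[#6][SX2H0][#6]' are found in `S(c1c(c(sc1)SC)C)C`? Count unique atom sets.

2

[#6][SX2H0][#6] is the SMARTS for a thioether: an aliphatic sulfur bridging two carbons with no H on the sulfur.
The molecule carries 2 separate instances of a methylthio ether (-SCH3) meeting every constraint; each maps to a distinct set of atoms, giving 2 matches.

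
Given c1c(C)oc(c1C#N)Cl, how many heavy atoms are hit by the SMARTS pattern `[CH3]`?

1

The query [CH3] means: aliphatic carbon with exactly three hydrogens.
Check the 9 heavy atoms by environment: 1× o (aromatic, H0) → no; 3× c (aromatic, H0) → no; 1× c (aromatic, H1) → no; 1× C (H3) → match; 1× Cl (H0) → no; 1× C (H0) → no; 1× N (H0) → no.
That gives 1 matching atom.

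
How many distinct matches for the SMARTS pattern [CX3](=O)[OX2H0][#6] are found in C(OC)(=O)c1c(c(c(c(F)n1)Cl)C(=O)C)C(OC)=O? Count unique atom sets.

2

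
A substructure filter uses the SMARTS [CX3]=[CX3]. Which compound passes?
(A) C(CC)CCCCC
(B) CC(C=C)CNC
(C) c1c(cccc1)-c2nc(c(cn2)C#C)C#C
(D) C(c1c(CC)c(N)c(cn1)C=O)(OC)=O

B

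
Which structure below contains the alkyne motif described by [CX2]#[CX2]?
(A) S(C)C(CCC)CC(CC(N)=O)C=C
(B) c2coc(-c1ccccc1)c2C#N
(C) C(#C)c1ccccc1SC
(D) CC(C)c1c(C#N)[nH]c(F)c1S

C

[CX2]#[CX2] describes a carbon-carbon triple bond (an alkyne).
(A) has a vinyl group (-CH=CH2) but the C=C is a double bond; both carbons are CX3, not CX2.
(B) has a nitrile (-C#N) but the triple bond is C#N, not C#C.
(C) contains an ethynyl group (-C#CH), which satisfies every atom and bond constraint.
(D) has a nitrile (-C#N) but the triple bond is C#N, not C#C.
So the answer is (C).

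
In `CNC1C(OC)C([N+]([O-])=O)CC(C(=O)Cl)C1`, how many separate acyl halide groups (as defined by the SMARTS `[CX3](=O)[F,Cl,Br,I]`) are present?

[CX3](=O)[F,Cl,Br,I] is the SMARTS for an acyl halide: a carbonyl carbon bonded to a halogen.
Exactly one fragment in the molecule meets all constraints, giving 1 match.

1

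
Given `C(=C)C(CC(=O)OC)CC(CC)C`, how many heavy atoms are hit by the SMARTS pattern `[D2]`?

The query [D2] means: atom with exactly two heavy-atom neighbours.
Check the 13 heavy atoms by environment: 4× C (D1) → no; 4× C (D2) → match; 3× C (D3) → no; 1× O (D1) → no; 1× O (D2) → match.
Summing the matching environments: 4 + 1 = 5 matching atoms.

5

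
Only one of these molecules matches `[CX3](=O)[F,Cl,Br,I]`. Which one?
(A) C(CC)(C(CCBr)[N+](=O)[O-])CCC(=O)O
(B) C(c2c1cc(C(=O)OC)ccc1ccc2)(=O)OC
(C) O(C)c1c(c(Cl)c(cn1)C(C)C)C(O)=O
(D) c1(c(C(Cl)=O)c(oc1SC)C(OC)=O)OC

D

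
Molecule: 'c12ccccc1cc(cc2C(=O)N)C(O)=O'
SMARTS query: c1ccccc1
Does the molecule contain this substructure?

Yes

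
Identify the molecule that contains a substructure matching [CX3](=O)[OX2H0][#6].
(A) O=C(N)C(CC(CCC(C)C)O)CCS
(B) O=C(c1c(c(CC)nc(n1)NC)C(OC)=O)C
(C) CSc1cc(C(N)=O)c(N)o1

[CX3](=O)[OX2H0][#6] describes a carbonyl carbon bonded to an oxygen that is itself bonded to carbon (no H on that O) (an ester).
(A) has a primary amide (-C(=O)NH2) but the carbonyl is bonded to N, not to an O-C linkage.
(B) contains a methyl-ester group (-C(=O)OCH3), which satisfies every atom and bond constraint.
(C) has a primary amide (-C(=O)NH2) but the carbonyl is bonded to N, not to an O-C linkage.
So the answer is (B).

B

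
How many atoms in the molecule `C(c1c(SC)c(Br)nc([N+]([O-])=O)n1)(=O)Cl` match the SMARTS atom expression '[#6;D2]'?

0

The query [#6;D2] means: any carbon bonded to exactly two heavy atoms.
Check the 15 heavy atoms by environment: 2× n (aromatic, D2) → no; 4× c (aromatic, D3) → no; 1× Br (D1) → no; 1× C (D3) → no; 2× O (D1) → no; 1× Cl (D1) → no; 1× N (charge +1, D3) → no; 1× O (charge -1, D1) → no; 1× S (D2) → no; 1× C (D1) → no.
No environment satisfies the query, so 0 matching atoms.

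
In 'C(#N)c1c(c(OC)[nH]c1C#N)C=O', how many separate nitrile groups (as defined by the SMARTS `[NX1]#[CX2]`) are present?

[NX1]#[CX2] is the SMARTS for a nitrile: a nitrogen triple-bonded to a two-connected carbon.
The molecule carries 2 separate instances of a nitrile (-C#N) meeting every constraint; each maps to a distinct set of atoms, giving 2 matches.

2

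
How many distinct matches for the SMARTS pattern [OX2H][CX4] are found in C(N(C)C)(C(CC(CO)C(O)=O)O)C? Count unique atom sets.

[OX2H][CX4] is the SMARTS for an aliphatic alcohol: a hydroxyl oxygen bound to an sp3 (X4) carbon.
The molecule carries 2 separate instances of a hydroxyl group (-OH) meeting every constraint; each maps to a distinct set of atoms, giving 2 matches.

2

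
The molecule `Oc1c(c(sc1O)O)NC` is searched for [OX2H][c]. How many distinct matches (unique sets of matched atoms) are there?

[OX2H][c] is the SMARTS for a phenol: a hydroxyl oxygen attached to an aromatic carbon.
The molecule carries 3 separate instances of a hydroxyl group (-OH) meeting every constraint; each maps to a distinct set of atoms, giving 3 matches.

3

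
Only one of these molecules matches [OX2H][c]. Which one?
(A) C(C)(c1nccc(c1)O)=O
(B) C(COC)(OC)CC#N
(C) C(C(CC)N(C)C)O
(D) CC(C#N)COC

A

[OX2H][c] describes a hydroxyl oxygen attached to an aromatic carbon (a phenol).
(A) contains a hydroxyl group (-OH), which satisfies every atom and bond constraint.
(B) has a methoxy ether (-OCH3) but the oxygen has H0, not H1.
(C) has a hydroxyl group (-OH) but the -OH is on an aliphatic carbon, not an aromatic c.
(D) has a methoxy ether (-OCH3) but the oxygen has H0, not H1.
So the answer is (A).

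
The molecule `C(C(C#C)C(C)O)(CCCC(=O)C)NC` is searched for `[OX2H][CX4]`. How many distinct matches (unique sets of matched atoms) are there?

[OX2H][CX4] is the SMARTS for an aliphatic alcohol: a hydroxyl oxygen bound to an sp3 (X4) carbon.
Exactly one fragment in the molecule meets all constraints, giving 1 match.

1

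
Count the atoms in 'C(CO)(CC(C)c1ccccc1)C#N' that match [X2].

The query [X2] means: any atom with exactly two total connections (bonds + H).
Check the 14 heavy atoms by environment: 5× C (X4) → no; 6× c (aromatic, X3) → no; 1× O (X2) → match; 1× C (X2) → match; 1× N (X1) → no.
Summing the matching environments: 1 + 1 = 2 matching atoms.

2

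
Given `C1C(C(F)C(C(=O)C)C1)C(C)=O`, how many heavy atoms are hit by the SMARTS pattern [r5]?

5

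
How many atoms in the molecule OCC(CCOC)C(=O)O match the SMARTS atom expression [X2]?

3

The query [X2] means: any atom with exactly two total connections (bonds + H).
Check the 10 heavy atoms by environment: 5× C (X4) → no; 3× O (X2) → match; 1× C (X3) → no; 1× O (X1) → no.
That gives 3 matching atoms.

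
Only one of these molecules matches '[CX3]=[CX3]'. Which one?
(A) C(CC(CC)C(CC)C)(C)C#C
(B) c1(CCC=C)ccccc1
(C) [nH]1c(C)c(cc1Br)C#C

[CX3]=[CX3] describes a non-aromatic C=C double bond between two sp2 carbons (an alkene).
(A) has an ethynyl group (-C#CH) but the C-C bond is a triple bond, not a double bond.
(B) contains a vinyl group (-CH=CH2), which satisfies every atom and bond constraint.
(C) has an ethynyl group (-C#CH) but the C-C bond is a triple bond, not a double bond.
So the answer is (B).

B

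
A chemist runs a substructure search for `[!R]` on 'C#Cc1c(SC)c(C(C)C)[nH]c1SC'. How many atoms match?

9

Check the 14 heavy atoms by environment: 1× n (aromatic, in 5-ring) → no; 4× c (aromatic, in 5-ring) → no; 7× C (acyclic) → match; 2× S (acyclic) → match.
Summing the matching environments: 7 + 2 = 9 matching atoms.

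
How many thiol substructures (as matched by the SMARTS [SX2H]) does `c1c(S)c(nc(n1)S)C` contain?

2

[SX2H] is the SMARTS for a thiol: an aliphatic sulfur with two connections, one being H.
The molecule carries 2 separate instances of a thiol (-SH) meeting every constraint; each maps to a distinct set of atoms, giving 2 matches.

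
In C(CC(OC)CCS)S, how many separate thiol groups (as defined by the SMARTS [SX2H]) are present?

[SX2H] is the SMARTS for a thiol: an aliphatic sulfur with two connections, one being H.
The molecule carries 2 separate instances of a thiol (-SH) meeting every constraint; each maps to a distinct set of atoms, giving 2 matches.

2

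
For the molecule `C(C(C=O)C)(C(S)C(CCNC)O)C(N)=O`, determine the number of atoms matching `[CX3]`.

Check the 16 heavy atoms by environment: 8× C (X4) → no; 2× C (X3) → match; 2× O (X1) → no; 2× N (X3) → no; 1× O (X2) → no; 1× S (X2) → no.
That gives 2 matching atoms.

2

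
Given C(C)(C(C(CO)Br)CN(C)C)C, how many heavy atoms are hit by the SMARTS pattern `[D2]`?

The query [D2] means: atom with exactly two heavy-atom neighbours.
Check the 12 heavy atoms by environment: 2× C (D2) → match; 3× C (D3) → no; 1× N (D3) → no; 4× C (D1) → no; 1× O (D1) → no; 1× Br (D1) → no.
That gives 2 matching atoms.

2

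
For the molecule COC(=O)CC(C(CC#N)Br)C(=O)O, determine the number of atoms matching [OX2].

2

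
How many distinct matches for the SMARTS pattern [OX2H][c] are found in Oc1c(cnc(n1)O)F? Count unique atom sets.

2

[OX2H][c] is the SMARTS for a phenol: a hydroxyl oxygen attached to an aromatic carbon.
The molecule carries 2 separate instances of a hydroxyl group (-OH) meeting every constraint; each maps to a distinct set of atoms, giving 2 matches.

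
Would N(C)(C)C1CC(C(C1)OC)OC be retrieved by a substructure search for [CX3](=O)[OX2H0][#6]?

No

The pattern [CX3](=O)[OX2H0][#6] describes a carbonyl carbon bonded to an oxygen that is itself bonded to carbon (no H on that O) — an ester.
The closest candidate here is a methoxy ether (-OCH3), but the ether oxygen is not adjacent to a C=O carbon. No other fragment satisfies the full query, so there is no match.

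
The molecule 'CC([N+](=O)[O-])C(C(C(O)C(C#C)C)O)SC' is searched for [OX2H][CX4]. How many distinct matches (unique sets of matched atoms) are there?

2

[OX2H][CX4] is the SMARTS for an aliphatic alcohol: a hydroxyl oxygen bound to an sp3 (X4) carbon.
The molecule carries 2 separate instances of a hydroxyl group (-OH) meeting every constraint; each maps to a distinct set of atoms, giving 2 matches.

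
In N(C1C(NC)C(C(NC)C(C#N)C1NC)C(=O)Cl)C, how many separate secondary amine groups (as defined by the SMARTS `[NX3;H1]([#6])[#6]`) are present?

4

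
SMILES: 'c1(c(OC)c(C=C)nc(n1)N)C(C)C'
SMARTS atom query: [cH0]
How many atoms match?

4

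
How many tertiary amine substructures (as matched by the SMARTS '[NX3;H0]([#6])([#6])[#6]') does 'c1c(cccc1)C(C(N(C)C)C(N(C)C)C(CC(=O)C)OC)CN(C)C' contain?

3

[NX3;H0]([#6])([#6])[#6] is the SMARTS for a tertiary amine: a trivalent nitrogen with no H, bonded to three carbons.
The molecule carries 3 separate instances of a dimethylamino group (-N(CH3)2) meeting every constraint; each maps to a distinct set of atoms, giving 3 matches.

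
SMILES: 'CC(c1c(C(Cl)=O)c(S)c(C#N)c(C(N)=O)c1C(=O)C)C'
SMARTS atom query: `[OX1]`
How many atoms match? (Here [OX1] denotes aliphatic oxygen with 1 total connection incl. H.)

3

The query [OX1] means: aliphatic oxygen with one total connection — typically a carbonyl =O or an oxide.
Check the 21 heavy atoms by environment: 6× c (aromatic, X3) → no; 1× S (X2) → no; 3× C (X3) → no; 3× O (X1) → match; 4× C (X4) → no; 1× N (X3) → no; 1× Cl (X1) → no; 1× C (X2) → no; 1× N (X1) → no.
That gives 3 matching atoms.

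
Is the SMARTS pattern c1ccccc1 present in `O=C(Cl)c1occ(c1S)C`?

No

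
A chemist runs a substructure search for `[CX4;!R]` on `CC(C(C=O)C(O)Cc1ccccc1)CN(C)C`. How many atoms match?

8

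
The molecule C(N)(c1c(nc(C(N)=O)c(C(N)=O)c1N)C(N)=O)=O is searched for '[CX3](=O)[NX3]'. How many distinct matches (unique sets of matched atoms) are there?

4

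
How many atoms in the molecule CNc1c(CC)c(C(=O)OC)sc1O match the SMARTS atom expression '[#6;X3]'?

5

Check the 14 heavy atoms by environment: 1× s (aromatic, X2) → no; 4× c (aromatic, X3) → match; 1× N (X3) → no; 4× C (X4) → no; 1× C (X3) → match; 1× O (X1) → no; 2× O (X2) → no.
Summing the matching environments: 4 + 1 = 5 matching atoms.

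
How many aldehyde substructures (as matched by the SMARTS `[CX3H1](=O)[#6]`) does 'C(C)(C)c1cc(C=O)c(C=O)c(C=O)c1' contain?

[CX3H1](=O)[#6] is the SMARTS for an aldehyde: an sp2 carbon with one H, double-bonded to O and single-bonded to carbon.
The molecule carries 3 separate instances of an aldehyde (-CHO) meeting every constraint; each maps to a distinct set of atoms, giving 3 matches.

3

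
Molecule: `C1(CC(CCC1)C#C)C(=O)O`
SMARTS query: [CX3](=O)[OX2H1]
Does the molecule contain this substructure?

Yes

The pattern [CX3](=O)[OX2H1] describes an sp2 carbon double-bonded to O and single-bonded to an -OH oxygen — a carboxylic acid.
The molecule carries a carboxylic acid group (-C(=O)OH), whose atoms satisfy every constraint of the query, so the pattern matches.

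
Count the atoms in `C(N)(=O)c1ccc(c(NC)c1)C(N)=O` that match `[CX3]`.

2

The query [CX3] means: C with X3: aliphatic carbon with exactly 3 total connections.
Check the 14 heavy atoms by environment: 6× c (aromatic, X3) → no; 2× C (X3) → match; 2× O (X1) → no; 3× N (X3) → no; 1× C (X4) → no.
That gives 2 matching atoms.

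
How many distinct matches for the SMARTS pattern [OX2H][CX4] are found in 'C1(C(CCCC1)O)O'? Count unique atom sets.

2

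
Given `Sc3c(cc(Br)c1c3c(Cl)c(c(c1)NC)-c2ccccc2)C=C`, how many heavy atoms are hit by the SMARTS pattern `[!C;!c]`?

4

The query [!C;!c] means: neither aliphatic nor aromatic carbon — same as [!#6].
Check the 23 heavy atoms by environment: 16× c (aromatic) → no; 1× Cl → match; 3× C → no; 1× N → match; 1× Br → match; 1× S → match.
Summing the matching environments: 1 + 1 + 1 + 1 = 4 matching atoms.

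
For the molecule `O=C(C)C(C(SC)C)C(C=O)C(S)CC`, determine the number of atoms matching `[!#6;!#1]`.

4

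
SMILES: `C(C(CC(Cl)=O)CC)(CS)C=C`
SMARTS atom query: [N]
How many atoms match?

0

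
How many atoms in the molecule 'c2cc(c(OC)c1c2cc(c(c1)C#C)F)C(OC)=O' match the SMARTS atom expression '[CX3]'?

1

The query [CX3] means: C with X3: aliphatic carbon with exactly 3 total connections.
Check the 19 heavy atoms by environment: 10× c (aromatic, X3) → no; 2× C (X2) → no; 2× O (X2) → no; 2× C (X4) → no; 1× C (X3) → match; 1× O (X1) → no; 1× F (X1) → no.
That gives 1 matching atom.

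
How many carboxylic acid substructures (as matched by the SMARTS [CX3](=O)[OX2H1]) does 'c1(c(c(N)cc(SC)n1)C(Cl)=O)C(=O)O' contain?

1

[CX3](=O)[OX2H1] is the SMARTS for a carboxylic acid: an sp2 carbon double-bonded to O and single-bonded to an -OH oxygen.
Exactly one fragment in the molecule meets all constraints, giving 1 match.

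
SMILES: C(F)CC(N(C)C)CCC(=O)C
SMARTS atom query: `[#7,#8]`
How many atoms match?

The query [#7,#8] means: nitrogen or oxygen (comma = OR).
Check the 12 heavy atoms by environment: 9× C → no; 1× N → match; 1× F → no; 1× O → match.
Summing the matching environments: 1 + 1 = 2 matching atoms.

2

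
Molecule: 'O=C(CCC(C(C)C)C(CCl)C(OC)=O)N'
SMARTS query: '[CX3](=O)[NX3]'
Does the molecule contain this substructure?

Yes

The pattern [CX3](=O)[NX3] describes a carbonyl carbon bonded to a trivalent nitrogen — an amide.
The molecule carries a primary amide (-C(=O)NH2), whose atoms satisfy every constraint of the query, so the pattern matches.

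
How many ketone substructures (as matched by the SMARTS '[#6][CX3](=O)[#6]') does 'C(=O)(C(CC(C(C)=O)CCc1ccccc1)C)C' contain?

[#6][CX3](=O)[#6] is the SMARTS for a ketone: a carbonyl carbon (no H) flanked by two carbons.
The molecule carries 2 separate instances of an acetyl/ketone group (-C(=O)CH3) meeting every constraint; each maps to a distinct set of atoms, giving 2 matches.

2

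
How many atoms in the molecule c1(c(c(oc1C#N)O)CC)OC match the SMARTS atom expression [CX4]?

3

Check the 12 heavy atoms by environment: 1× o (aromatic, X2) → no; 4× c (aromatic, X3) → no; 1× C (X2) → no; 1× N (X1) → no; 2× O (X2) → no; 3× C (X4) → match.
That gives 3 matching atoms.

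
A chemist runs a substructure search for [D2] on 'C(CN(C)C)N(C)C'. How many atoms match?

2

The query [D2] means: atom with exactly two heavy-atom neighbours.
Check the 8 heavy atoms by environment: 2× C (D2) → match; 2× N (D3) → no; 4× C (D1) → no.
That gives 2 matching atoms.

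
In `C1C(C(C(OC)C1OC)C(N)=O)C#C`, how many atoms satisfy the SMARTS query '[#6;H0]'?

The query [#6;H0] means: any carbon with no attached hydrogen.
Check the 14 heavy atoms by environment: 5× C (H1) → no; 1× C (H2) → no; 2× C (H0) → match; 3× O (H0) → no; 1× N (H2) → no; 2× C (H3) → no.
That gives 2 matching atoms.

2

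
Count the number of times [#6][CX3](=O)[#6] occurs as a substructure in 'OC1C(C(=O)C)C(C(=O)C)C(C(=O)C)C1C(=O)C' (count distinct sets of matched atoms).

4

[#6][CX3](=O)[#6] is the SMARTS for a ketone: a carbonyl carbon (no H) flanked by two carbons.
The molecule carries 4 separate instances of an acetyl/ketone group (-C(=O)CH3) meeting every constraint; each maps to a distinct set of atoms, giving 4 matches.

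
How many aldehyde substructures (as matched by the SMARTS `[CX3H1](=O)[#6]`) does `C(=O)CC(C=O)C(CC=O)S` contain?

3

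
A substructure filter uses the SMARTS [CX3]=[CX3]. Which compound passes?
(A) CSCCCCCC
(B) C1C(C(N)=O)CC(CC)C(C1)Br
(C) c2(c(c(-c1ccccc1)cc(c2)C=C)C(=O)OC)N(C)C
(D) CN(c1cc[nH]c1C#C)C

[CX3]=[CX3] describes a non-aromatic C=C double bond between two sp2 carbons (an alkene).
(A) has an ethyl group (-CH2CH3) but its C-C bond is a single bond between CX4 carbons, not CX3=CX3.
(B) has an ethyl group (-CH2CH3) but its C-C bond is a single bond between CX4 carbons, not CX3=CX3.
(C) contains a vinyl group (-CH=CH2), which satisfies every atom and bond constraint.
(D) has an ethynyl group (-C#CH) but the C-C bond is a triple bond, not a double bond.
So the answer is (C).

C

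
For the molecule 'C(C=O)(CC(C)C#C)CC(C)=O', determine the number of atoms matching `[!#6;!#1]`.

2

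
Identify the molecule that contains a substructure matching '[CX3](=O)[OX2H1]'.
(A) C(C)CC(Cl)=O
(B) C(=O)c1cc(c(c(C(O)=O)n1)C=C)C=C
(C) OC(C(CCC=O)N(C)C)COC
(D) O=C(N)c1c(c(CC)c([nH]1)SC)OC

B

[CX3](=O)[OX2H1] describes an sp2 carbon double-bonded to O and single-bonded to an -OH oxygen (a carboxylic acid).
(A) has an acyl chloride (-C(=O)Cl) but the carbonyl is bonded to Cl, not to an -OH oxygen.
(B) contains a carboxylic acid group (-C(=O)OH), which satisfies every atom and bond constraint.
(C) has an aldehyde (-CHO) but there is no singly-bonded oxygen on the carbonyl carbon.
(D) has a primary amide (-C(=O)NH2) but the carbonyl is bonded to N, not to an -OH oxygen.
So the answer is (B).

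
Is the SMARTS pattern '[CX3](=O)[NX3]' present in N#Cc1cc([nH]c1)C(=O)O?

The pattern [CX3](=O)[NX3] describes a carbonyl carbon bonded to a trivalent nitrogen — an amide.
The closest candidate here is a nitrile (-C#N), but the nitrile N is NX1 (triple-bonded), not NX3. No other fragment satisfies the full query, so there is no match.

No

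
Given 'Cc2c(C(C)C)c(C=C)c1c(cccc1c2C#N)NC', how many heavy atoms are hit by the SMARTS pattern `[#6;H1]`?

5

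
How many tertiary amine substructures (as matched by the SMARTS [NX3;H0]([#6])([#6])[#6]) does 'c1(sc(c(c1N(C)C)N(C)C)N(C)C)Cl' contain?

[NX3;H0]([#6])([#6])[#6] is the SMARTS for a tertiary amine: a trivalent nitrogen with no H, bonded to three carbons.
The molecule carries 3 separate instances of a dimethylamino group (-N(CH3)2) meeting every constraint; each maps to a distinct set of atoms, giving 3 matches.

3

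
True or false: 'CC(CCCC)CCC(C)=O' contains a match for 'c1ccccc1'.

False

The pattern c1ccccc1 describes six aromatic carbons in a ring — a benzene ring.
The closest candidate here is a methyl group (-CH3), but no six-membered all-carbon aromatic ring is present. No other fragment satisfies the full query, so there is no match.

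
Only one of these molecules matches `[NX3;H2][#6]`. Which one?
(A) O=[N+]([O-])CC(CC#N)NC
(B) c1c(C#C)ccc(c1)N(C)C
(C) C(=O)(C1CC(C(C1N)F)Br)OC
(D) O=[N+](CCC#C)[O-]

[NX3;H2][#6] describes a trivalent nitrogen with two H attached to carbon (a primary amine).
(A) has a nitrile (-C#N) but the nitrogen is NX1 (triple-bonded), not NX3 with two H.
(B) has a dimethylamino group (-N(CH3)2) but the nitrogen has H0, not H2.
(C) contains a primary amino group (-NH2), which satisfies every atom and bond constraint.
(D) has a nitro group (-[N+](=O)[O-]) but the nitrogen is [N+] with no H, not NX3H2.
So the answer is (C).

C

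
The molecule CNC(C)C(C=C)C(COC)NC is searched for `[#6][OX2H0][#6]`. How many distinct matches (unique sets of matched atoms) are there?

1

[#6][OX2H0][#6] is the SMARTS for an ether: an aliphatic oxygen bridging two carbons with no H on the oxygen.
Exactly one fragment in the molecule meets all constraints, giving 1 match.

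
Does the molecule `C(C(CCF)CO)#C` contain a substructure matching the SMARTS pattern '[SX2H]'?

No

The pattern [SX2H] describes an aliphatic sulfur with two connections, one being H — a thiol.
The closest candidate here is a hydroxyl group (-OH), but it is an -OH, not an -SH. No other fragment satisfies the full query, so there is no match.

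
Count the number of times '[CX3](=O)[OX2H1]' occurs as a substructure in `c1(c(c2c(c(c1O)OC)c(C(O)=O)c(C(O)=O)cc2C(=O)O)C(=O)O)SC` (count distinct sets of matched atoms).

4

[CX3](=O)[OX2H1] is the SMARTS for a carboxylic acid: an sp2 carbon double-bonded to O and single-bonded to an -OH oxygen.
The molecule carries 4 separate instances of a carboxylic acid group (-C(=O)OH) meeting every constraint; each maps to a distinct set of atoms, giving 4 matches.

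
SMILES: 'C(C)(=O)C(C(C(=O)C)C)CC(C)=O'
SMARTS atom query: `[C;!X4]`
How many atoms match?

3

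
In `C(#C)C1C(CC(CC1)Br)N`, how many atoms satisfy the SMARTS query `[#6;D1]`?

Check the 10 heavy atoms by environment: 4× C (D2) → no; 3× C (D3) → no; 1× Br (D1) → no; 1× N (D1) → no; 1× C (D1) → match.
That gives 1 matching atom.

1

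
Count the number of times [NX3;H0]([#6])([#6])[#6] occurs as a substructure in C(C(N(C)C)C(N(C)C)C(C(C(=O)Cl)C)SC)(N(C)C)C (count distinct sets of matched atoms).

3

[NX3;H0]([#6])([#6])[#6] is the SMARTS for a tertiary amine: a trivalent nitrogen with no H, bonded to three carbons.
The molecule carries 3 separate instances of a dimethylamino group (-N(CH3)2) meeting every constraint; each maps to a distinct set of atoms, giving 3 matches.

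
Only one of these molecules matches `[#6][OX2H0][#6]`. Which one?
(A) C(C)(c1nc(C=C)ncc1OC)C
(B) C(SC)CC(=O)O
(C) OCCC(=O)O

A

[#6][OX2H0][#6] describes an aliphatic oxygen bridging two carbons with no H on the oxygen (an ether).
(A) contains a methoxy ether (-OCH3), which satisfies every atom and bond constraint.
(B) has a carboxylic acid group (-C(=O)OH) but the -OH oxygen has H1; the =O is OX1, not OX2.
(C) has a carboxylic acid group (-C(=O)OH) but the -OH oxygen has H1; the =O is OX1, not OX2.
So the answer is (A).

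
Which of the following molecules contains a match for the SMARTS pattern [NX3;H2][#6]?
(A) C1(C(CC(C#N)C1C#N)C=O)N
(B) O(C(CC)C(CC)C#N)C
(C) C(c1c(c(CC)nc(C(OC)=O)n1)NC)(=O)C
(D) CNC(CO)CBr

A

[NX3;H2][#6] describes a trivalent nitrogen with two H attached to carbon (a primary amine).
(A) contains a primary amino group (-NH2), which satisfies every atom and bond constraint.
(B) has a nitrile (-C#N) but the nitrogen is NX1 (triple-bonded), not NX3 with two H.
(C) has an N-methylamino group (-NHCH3) but the nitrogen bears two carbons and only one H (H1), not H2.
(D) has an N-methylamino group (-NHCH3) but the nitrogen bears two carbons and only one H (H1), not H2.
So the answer is (A).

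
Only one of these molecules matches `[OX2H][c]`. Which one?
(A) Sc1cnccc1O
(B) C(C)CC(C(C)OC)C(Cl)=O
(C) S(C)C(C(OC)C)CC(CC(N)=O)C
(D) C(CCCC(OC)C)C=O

[OX2H][c] describes a hydroxyl oxygen attached to an aromatic carbon (a phenol).
(A) contains a hydroxyl group (-OH), which satisfies every atom and bond constraint.
(B) has a methoxy ether (-OCH3) but the oxygen has H0, not H1.
(C) has a methoxy ether (-OCH3) but the oxygen has H0, not H1.
(D) has a methoxy ether (-OCH3) but the oxygen has H0, not H1.
So the answer is (A).

A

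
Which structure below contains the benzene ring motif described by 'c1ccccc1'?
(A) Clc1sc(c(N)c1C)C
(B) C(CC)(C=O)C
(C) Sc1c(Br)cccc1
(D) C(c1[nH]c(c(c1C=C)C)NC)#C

C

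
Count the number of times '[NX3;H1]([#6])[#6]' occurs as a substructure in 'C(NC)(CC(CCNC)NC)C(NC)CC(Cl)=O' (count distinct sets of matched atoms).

4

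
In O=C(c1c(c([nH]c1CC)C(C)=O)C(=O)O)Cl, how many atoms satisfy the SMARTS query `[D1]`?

7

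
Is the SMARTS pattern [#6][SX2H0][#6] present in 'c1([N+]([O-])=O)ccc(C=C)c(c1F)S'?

No

The pattern [#6][SX2H0][#6] describes an aliphatic sulfur bridging two carbons with no H on the sulfur — a thioether.
The closest candidate here is a thiol (-SH), but the sulfur has H1, not H0 bridging two carbons. No other fragment satisfies the full query, so there is no match.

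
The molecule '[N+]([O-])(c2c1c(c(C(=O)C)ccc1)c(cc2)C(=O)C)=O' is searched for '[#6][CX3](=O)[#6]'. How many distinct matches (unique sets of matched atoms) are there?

2

[#6][CX3](=O)[#6] is the SMARTS for a ketone: a carbonyl carbon (no H) flanked by two carbons.
The molecule carries 2 separate instances of an acetyl/ketone group (-C(=O)CH3) meeting every constraint; each maps to a distinct set of atoms, giving 2 matches.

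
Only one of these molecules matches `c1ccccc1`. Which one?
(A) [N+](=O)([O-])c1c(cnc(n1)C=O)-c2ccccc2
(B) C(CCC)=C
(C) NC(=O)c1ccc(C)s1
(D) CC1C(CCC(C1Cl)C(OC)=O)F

A

c1ccccc1 describes six aromatic carbons in a ring (a benzene ring).
(A) contains a phenyl ring, which satisfies every atom and bond constraint.
(B) has a methyl group (-CH3) but no six-membered all-carbon aromatic ring is present.
(C) has a methyl group (-CH3) but no six-membered all-carbon aromatic ring is present.
(D) has a methyl group (-CH3) but no six-membered all-carbon aromatic ring is present.
So the answer is (A).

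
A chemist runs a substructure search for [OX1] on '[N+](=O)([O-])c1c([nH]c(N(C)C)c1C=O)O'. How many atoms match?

3

The query [OX1] means: aliphatic oxygen with one total connection — typically a carbonyl =O or an oxide.
Check the 14 heavy atoms by environment: 1× n (aromatic, X3) → no; 4× c (aromatic, X3) → no; 1× C (X3) → no; 2× O (X1) → match; 1× N (charge +1, X3) → no; 1× O (charge -1, X1) → match; 1× N (X3) → no; 2× C (X4) → no; 1× O (X2) → no.
Summing the matching environments: 2 + 1 = 3 matching atoms.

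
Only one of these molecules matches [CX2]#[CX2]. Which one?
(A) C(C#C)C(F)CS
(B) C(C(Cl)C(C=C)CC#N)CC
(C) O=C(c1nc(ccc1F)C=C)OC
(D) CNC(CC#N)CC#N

A

[CX2]#[CX2] describes a carbon-carbon triple bond (an alkyne).
(A) contains an ethynyl group (-C#CH), which satisfies every atom and bond constraint.
(B) has a vinyl group (-CH=CH2) but the C=C is a double bond; both carbons are CX3, not CX2.
(C) has a vinyl group (-CH=CH2) but the C=C is a double bond; both carbons are CX3, not CX2.
(D) has a nitrile (-C#N) but the triple bond is C#N, not C#C.
So the answer is (A).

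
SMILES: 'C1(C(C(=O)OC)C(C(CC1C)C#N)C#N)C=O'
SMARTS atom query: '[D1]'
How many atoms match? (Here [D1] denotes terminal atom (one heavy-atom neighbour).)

6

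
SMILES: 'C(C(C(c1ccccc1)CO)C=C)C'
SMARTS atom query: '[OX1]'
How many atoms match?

0

Check the 14 heavy atoms by environment: 5× C (X4) → no; 6× c (aromatic, X3) → no; 2× C (X3) → no; 1× O (X2) → no.
No environment satisfies the query, so 0 matching atoms.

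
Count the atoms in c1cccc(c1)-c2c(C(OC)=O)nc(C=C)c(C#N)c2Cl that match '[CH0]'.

2

The query [CH0] means: aliphatic carbon with no attached hydrogen.
Check the 21 heavy atoms by environment: 1× n (aromatic, H0) → no; 6× c (aromatic, H0) → no; 2× C (H0) → match; 1× N (H0) → no; 5× c (aromatic, H1) → no; 1× C (H1) → no; 1× C (H2) → no; 2× O (H0) → no; 1× C (H3) → no; 1× Cl (H0) → no.
That gives 2 matching atoms.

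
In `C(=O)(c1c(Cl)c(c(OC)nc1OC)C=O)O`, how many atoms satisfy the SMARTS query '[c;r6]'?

The query [c;r6] means: aromatic carbon that belongs to a six-membered ring.
Check the 16 heavy atoms by environment: 1× n (aromatic, in 6-ring) → no; 5× c (aromatic, in 6-ring) → match; 1× Cl (acyclic) → no; 5× O (acyclic) → no; 4× C (acyclic) → no.
That gives 5 matching atoms.

5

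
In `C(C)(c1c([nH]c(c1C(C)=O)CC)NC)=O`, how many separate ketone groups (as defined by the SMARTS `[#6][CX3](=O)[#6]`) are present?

[#6][CX3](=O)[#6] is the SMARTS for a ketone: a carbonyl carbon (no H) flanked by two carbons.
The molecule carries 2 separate instances of an acetyl/ketone group (-C(=O)CH3) meeting every constraint; each maps to a distinct set of atoms, giving 2 matches.

2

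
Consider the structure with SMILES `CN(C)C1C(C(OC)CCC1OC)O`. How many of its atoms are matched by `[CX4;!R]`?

4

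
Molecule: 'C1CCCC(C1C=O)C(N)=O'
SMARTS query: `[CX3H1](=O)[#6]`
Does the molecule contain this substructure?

Yes

The pattern [CX3H1](=O)[#6] describes an sp2 carbon with one H, double-bonded to O and single-bonded to carbon — an aldehyde.
The molecule carries an aldehyde (-CHO), whose atoms satisfy every constraint of the query, so the pattern matches.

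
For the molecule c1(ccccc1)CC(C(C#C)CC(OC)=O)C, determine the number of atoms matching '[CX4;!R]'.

Check the 17 heavy atoms by environment: 6× C (X4, acyclic) → match; 6× c (aromatic, X3, in 6-ring) → no; 2× C (X2, acyclic) → no; 1× C (X3, acyclic) → no; 1× O (X1, acyclic) → no; 1× O (X2, acyclic) → no.
That gives 6 matching atoms.

6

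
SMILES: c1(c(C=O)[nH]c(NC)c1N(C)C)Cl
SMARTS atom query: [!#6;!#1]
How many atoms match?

5

Check the 13 heavy atoms by environment: 1× n (aromatic) → match; 4× c (aromatic) → no; 1× Cl → match; 2× N → match; 4× C → no; 1× O → match.
Summing the matching environments: 1 + 1 + 2 + 1 = 5 matching atoms.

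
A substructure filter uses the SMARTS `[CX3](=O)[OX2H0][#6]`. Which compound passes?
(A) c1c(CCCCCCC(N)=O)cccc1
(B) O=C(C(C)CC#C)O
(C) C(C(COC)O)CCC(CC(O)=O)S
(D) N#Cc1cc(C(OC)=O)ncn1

D

[CX3](=O)[OX2H0][#6] describes a carbonyl carbon bonded to an oxygen that is itself bonded to carbon (no H on that O) (an ester).
(A) has a primary amide (-C(=O)NH2) but the carbonyl is bonded to N, not to an O-C linkage.
(B) has a carboxylic acid group (-C(=O)OH) but the singly-bonded O carries H (OX2H1, not H0).
(C) has a carboxylic acid group (-C(=O)OH) but the singly-bonded O carries H (OX2H1, not H0).
(D) contains a methyl-ester group (-C(=O)OCH3), which satisfies every atom and bond constraint.
So the answer is (D).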